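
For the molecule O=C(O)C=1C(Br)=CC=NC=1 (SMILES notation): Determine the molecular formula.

Walk through each heavy atom and fill implicit hydrogens from standard valence (C 4, N 3, O 2, S 2, halogen 1):
  atom 1: O, bond orders sum to 2 (valence 2) → 0 H
  atom 2: C, bond orders sum to 4 (valence 4) → 0 H
  atom 3: O, bond orders sum to 1 (valence 2) → 1 H
  atom 4: C, bond orders sum to 4 (valence 4) → 0 H
  atom 5: C, bond orders sum to 4 (valence 4) → 0 H
  atom 6: Br (halogen, monovalent) → 0 H
  atom 7: C, bond orders sum to 3 (valence 4) → 1 H
  atom 8: C, bond orders sum to 3 (valence 4) → 1 H
  atom 9: N, bond orders sum to 3 (valence 3) → 0 H
  atom 10: C, bond orders sum to 3 (valence 4) → 1 H
Totals → C:6, H:4, Br:1, N:1, O:2.

C6H4BrNO2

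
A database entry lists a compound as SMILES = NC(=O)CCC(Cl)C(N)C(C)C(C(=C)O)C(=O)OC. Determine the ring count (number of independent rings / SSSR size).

0

In SMILES, each pair of matching ring-closure digits denotes one ring-closing bond; the number of such bonds equals the number of independent rings.
Ring-closure bonds here: 0.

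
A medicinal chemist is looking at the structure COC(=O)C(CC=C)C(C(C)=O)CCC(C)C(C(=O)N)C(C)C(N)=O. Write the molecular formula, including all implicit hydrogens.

Walk through each heavy atom and fill implicit hydrogens from standard valence (C 4, N 3, O 2, S 2, halogen 1):
  atom 1: C, bond orders sum to 1 (valence 4) → 3 H
  atom 2: O, bond orders sum to 2 (valence 2) → 0 H
  atom 3: C, bond orders sum to 4 (valence 4) → 0 H
  atom 4: O, bond orders sum to 2 (valence 2) → 0 H
  atom 5: C, bond orders sum to 3 (valence 4) → 1 H
  atom 6: C, bond orders sum to 2 (valence 4) → 2 H
  atom 7: C, bond orders sum to 3 (valence 4) → 1 H
  atom 8: C, bond orders sum to 2 (valence 4) → 2 H
  atom 9: C, bond orders sum to 3 (valence 4) → 1 H
  atom 10: C, bond orders sum to 4 (valence 4) → 0 H
  atom 11: C, bond orders sum to 1 (valence 4) → 3 H
  atom 12: O, bond orders sum to 2 (valence 2) → 0 H
  atom 13: C, bond orders sum to 2 (valence 4) → 2 H
  atom 14: C, bond orders sum to 2 (valence 4) → 2 H
  atom 15: C, bond orders sum to 3 (valence 4) → 1 H
  atom 16: C, bond orders sum to 1 (valence 4) → 3 H
  atom 17: C, bond orders sum to 3 (valence 4) → 1 H
  atom 18: C, bond orders sum to 4 (valence 4) → 0 H
  atom 19: O, bond orders sum to 2 (valence 2) → 0 H
  atom 20: N, bond orders sum to 1 (valence 3) → 2 H
  atom 21: C, bond orders sum to 3 (valence 4) → 1 H
  atom 22: C, bond orders sum to 1 (valence 4) → 3 H
  atom 23: C, bond orders sum to 4 (valence 4) → 0 H
  atom 24: N, bond orders sum to 1 (valence 3) → 2 H
  atom 25: O, bond orders sum to 2 (valence 2) → 0 H
Totals → C:18, H:30, N:2, O:5.

C18H30N2O5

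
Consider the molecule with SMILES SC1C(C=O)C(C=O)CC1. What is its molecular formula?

Walk through each heavy atom and fill implicit hydrogens from standard valence (C 4, N 3, O 2, S 2, halogen 1):
  atom 1: S, bond orders sum to 1 (valence 2) → 1 H
  atom 2: C, bond orders sum to 3 (valence 4) → 1 H
  atom 3: C, bond orders sum to 3 (valence 4) → 1 H
  atom 4: C, bond orders sum to 3 (valence 4) → 1 H
  atom 5: O, bond orders sum to 2 (valence 2) → 0 H
  atom 6: C, bond orders sum to 3 (valence 4) → 1 H
  atom 7: C, bond orders sum to 3 (valence 4) → 1 H
  atom 8: O, bond orders sum to 2 (valence 2) → 0 H
  atom 9: C, bond orders sum to 2 (valence 4) → 2 H
  atom 10: C, bond orders sum to 2 (valence 4) → 2 H
Totals → C:7, H:10, O:2, S:1.
In Hill order: C7H10O2S.

C7H10O2S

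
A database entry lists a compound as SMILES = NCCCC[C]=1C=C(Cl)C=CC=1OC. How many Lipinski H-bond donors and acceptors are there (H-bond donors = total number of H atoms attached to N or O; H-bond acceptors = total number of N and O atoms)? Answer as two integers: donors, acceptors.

Donors: find every N or O and count the H atoms it carries.
  atom 1 (N): bond orders sum to 1 → 2 H
  atom 13 (O): bond orders sum to 2 → 0 H
Lipinski HBD = 2.
Acceptors: N atoms = 1, O atoms = 1 → HBA = 2.

2, 2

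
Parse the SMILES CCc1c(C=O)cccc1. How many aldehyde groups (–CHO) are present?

The aldehyde motif appears at heavy-atom position 5 in the SMILES.
Aldehyde count: 1.

1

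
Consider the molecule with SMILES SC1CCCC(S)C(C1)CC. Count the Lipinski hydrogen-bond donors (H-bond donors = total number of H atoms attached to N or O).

Donors: find every N or O and count the H atoms it carries.
  (no N or O atoms present)
Lipinski HBD = 0.

0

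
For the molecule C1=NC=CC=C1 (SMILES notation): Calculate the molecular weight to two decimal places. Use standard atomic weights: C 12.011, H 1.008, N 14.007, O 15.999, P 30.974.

79.10 g/mol

First, the molecular formula is C5H5N (counting implicit H from valence).
  C: 5 × 12.011 = 60.055
  H: 5 × 1.008 = 5.040
  N: 1 × 14.007 = 14.007
Sum: 5×12.011 + 5×1.008 + 1×14.007 = 79.102 → 79.10 g/mol.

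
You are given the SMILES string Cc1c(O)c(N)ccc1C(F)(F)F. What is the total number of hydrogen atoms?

Walk through each heavy atom and fill implicit hydrogens from standard valence (C 4, N 3, O 2, S 2, halogen 1); for lowercase aromatic atoms, an aromatic c carries 1 H when it has two neighbours and 0 H with three, and aromatic n carries 0 H:
  atom 1: C, bond orders sum to 1 (valence 4) → 3 H
  atom 2: aromatic c, 3 neighbours → 0 H
  atom 3: aromatic c, 3 neighbours → 0 H
  atom 4: O, bond orders sum to 1 (valence 2) → 1 H
  atom 5: aromatic c, 3 neighbours → 0 H
  atom 6: N, bond orders sum to 1 (valence 3) → 2 H
  atom 7: aromatic c, 2 neighbours → 1 H
  atom 8: aromatic c, 2 neighbours → 1 H
  atom 9: aromatic c, 3 neighbours → 0 H
  atom 10: C, bond orders sum to 4 (valence 4) → 0 H
  atom 11: F (halogen, monovalent) → 0 H
  atom 12: F (halogen, monovalent) → 0 H
  atom 13: F (halogen, monovalent) → 0 H
Total hydrogens: 8.

8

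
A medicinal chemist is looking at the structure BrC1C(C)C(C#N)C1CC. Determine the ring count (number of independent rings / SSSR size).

1

In SMILES, each pair of matching ring-closure digits denotes one ring-closing bond; the number of such bonds equals the number of independent rings.
Ring-closure bonds here: 1.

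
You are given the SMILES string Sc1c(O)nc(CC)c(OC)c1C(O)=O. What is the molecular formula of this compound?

Walk through each heavy atom and fill implicit hydrogens from standard valence (C 4, N 3, O 2, S 2, halogen 1); for lowercase aromatic atoms, an aromatic c carries 1 H when it has two neighbours and 0 H with three, and aromatic n carries 0 H:
  atom 1: S, bond orders sum to 1 (valence 2) → 1 H
  atom 2: aromatic c, 3 neighbours → 0 H
  atom 3: aromatic c, 3 neighbours → 0 H
  atom 4: O, bond orders sum to 1 (valence 2) → 1 H
  atom 5: aromatic n, 2 neighbours → 0 H
  atom 6: aromatic c, 3 neighbours → 0 H
  atom 7: C, bond orders sum to 2 (valence 4) → 2 H
  atom 8: C, bond orders sum to 1 (valence 4) → 3 H
  atom 9: aromatic c, 3 neighbours → 0 H
  atom 10: O, bond orders sum to 2 (valence 2) → 0 H
  atom 11: C, bond orders sum to 1 (valence 4) → 3 H
  atom 12: aromatic c, 3 neighbours → 0 H
  atom 13: C, bond orders sum to 4 (valence 4) → 0 H
  atom 14: O, bond orders sum to 1 (valence 2) → 1 H
  atom 15: O, bond orders sum to 2 (valence 2) → 0 H
Totals → C:9, H:11, N:1, O:4, S:1.
In Hill order: C9H11NO4S.

C9H11NO4S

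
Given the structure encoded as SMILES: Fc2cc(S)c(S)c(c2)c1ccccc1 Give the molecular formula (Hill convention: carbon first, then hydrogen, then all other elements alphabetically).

Walk through each heavy atom and fill implicit hydrogens from standard valence (C 4, N 3, O 2, S 2, halogen 1); for lowercase aromatic atoms, an aromatic c carries 1 H when it has two neighbours and 0 H with three, and aromatic n carries 0 H:
  atom 1: F (halogen, monovalent) → 0 H
  atom 2: aromatic c, 3 neighbours → 0 H
  atom 3: aromatic c, 2 neighbours → 1 H
  atom 4: aromatic c, 3 neighbours → 0 H
  atom 5: S, bond orders sum to 1 (valence 2) → 1 H
  atom 6: aromatic c, 3 neighbours → 0 H
  atom 7: S, bond orders sum to 1 (valence 2) → 1 H
  atom 8: aromatic c, 3 neighbours → 0 H
  atom 9: aromatic c, 2 neighbours → 1 H
  atom 10: aromatic c, 3 neighbours → 0 H
  atom 11: aromatic c, 2 neighbours → 1 H
  atom 12: aromatic c, 2 neighbours → 1 H
  atom 13: aromatic c, 2 neighbours → 1 H
  atom 14: aromatic c, 2 neighbours → 1 H
  atom 15: aromatic c, 2 neighbours → 1 H
Totals → C:12, H:9, F:1, S:2.

C12H9FS2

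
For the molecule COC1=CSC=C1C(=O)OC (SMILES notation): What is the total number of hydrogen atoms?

Walk through each heavy atom and fill implicit hydrogens from standard valence (C 4, N 3, O 2, S 2, halogen 1):
  atom 1: C, bond orders sum to 1 (valence 4) → 3 H
  atom 2: O, bond orders sum to 2 (valence 2) → 0 H
  atom 3: C, bond orders sum to 4 (valence 4) → 0 H
  atom 4: C, bond orders sum to 3 (valence 4) → 1 H
  atom 5: S, bond orders sum to 2 (valence 2) → 0 H
  atom 6: C, bond orders sum to 3 (valence 4) → 1 H
  atom 7: C, bond orders sum to 4 (valence 4) → 0 H
  atom 8: C, bond orders sum to 4 (valence 4) → 0 H
  atom 9: O, bond orders sum to 2 (valence 2) → 0 H
  atom 10: O, bond orders sum to 2 (valence 2) → 0 H
  atom 11: C, bond orders sum to 1 (valence 4) → 3 H
Total hydrogens: 8.

8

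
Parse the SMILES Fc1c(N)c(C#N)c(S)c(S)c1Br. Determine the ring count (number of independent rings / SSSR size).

1

In SMILES, each pair of matching ring-closure digits denotes one ring-closing bond; the number of such bonds equals the number of independent rings.
Ring-closure bonds here: 1.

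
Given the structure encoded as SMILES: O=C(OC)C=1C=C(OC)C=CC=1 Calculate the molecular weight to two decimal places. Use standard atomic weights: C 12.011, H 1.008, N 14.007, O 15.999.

First, the molecular formula is C9H10O3 (counting implicit H from valence).
  C: 9 × 12.011 = 108.099
  H: 10 × 1.008 = 10.080
  O: 3 × 15.999 = 47.997
Sum: 9×12.011 + 10×1.008 + 3×15.999 = 166.176 → 166.18 g/mol.

166.18 g/mol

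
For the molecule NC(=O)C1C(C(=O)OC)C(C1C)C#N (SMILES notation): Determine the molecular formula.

Walk through each heavy atom and fill implicit hydrogens from standard valence (C 4, N 3, O 2, S 2, halogen 1):
  atom 1: N, bond orders sum to 1 (valence 3) → 2 H
  atom 2: C, bond orders sum to 4 (valence 4) → 0 H
  atom 3: O, bond orders sum to 2 (valence 2) → 0 H
  atom 4: C, bond orders sum to 3 (valence 4) → 1 H
  atom 5: C, bond orders sum to 3 (valence 4) → 1 H
  atom 6: C, bond orders sum to 4 (valence 4) → 0 H
  atom 7: O, bond orders sum to 2 (valence 2) → 0 H
  atom 8: O, bond orders sum to 2 (valence 2) → 0 H
  atom 9: C, bond orders sum to 1 (valence 4) → 3 H
  atom 10: C, bond orders sum to 3 (valence 4) → 1 H
  atom 11: C, bond orders sum to 3 (valence 4) → 1 H
  atom 12: C, bond orders sum to 1 (valence 4) → 3 H
  atom 13: C, bond orders sum to 4 (valence 4) → 0 H
  atom 14: N, bond orders sum to 3 (valence 3) → 0 H
Totals → C:9, H:12, N:2, O:3.

C9H12N2O3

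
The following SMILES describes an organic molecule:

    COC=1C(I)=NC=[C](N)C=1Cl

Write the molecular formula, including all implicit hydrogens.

C6H6ClIN2O

Walk through each heavy atom and fill implicit hydrogens from standard valence (C 4, N 3, O 2, S 2, halogen 1):
  atom 1: C, bond orders sum to 1 (valence 4) → 3 H
  atom 2: O, bond orders sum to 2 (valence 2) → 0 H
  atom 3: C, bond orders sum to 4 (valence 4) → 0 H
  atom 4: C, bond orders sum to 4 (valence 4) → 0 H
  atom 5: I (halogen, monovalent) → 0 H
  atom 6: N, bond orders sum to 3 (valence 3) → 0 H
  atom 7: C, bond orders sum to 3 (valence 4) → 1 H
  atom 8: C with explicit H count 0
  atom 9: N, bond orders sum to 1 (valence 3) → 2 H
  atom 10: C, bond orders sum to 4 (valence 4) → 0 H
  atom 11: Cl (halogen, monovalent) → 0 H
Totals → C:6, H:6, Cl:1, I:1, N:2, O:1.
In Hill order: C6H6ClIN2O.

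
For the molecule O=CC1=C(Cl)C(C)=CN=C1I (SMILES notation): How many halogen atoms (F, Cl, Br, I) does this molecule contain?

2

Halogen atoms appear at heavy-atom positions 5, 11 (1×Cl, 1×I).
Other groups present: 1 aldehyde.
Halogen count: 2.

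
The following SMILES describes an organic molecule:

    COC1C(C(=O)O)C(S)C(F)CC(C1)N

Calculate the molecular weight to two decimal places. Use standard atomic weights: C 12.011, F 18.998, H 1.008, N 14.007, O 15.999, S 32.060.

237.29 g/mol

First, the molecular formula is C9H16FNO3S (counting implicit H from valence).
  C: 9 × 12.011 = 108.099
  F: 1 × 18.998 = 18.998
  H: 16 × 1.008 = 16.128
  N: 1 × 14.007 = 14.007
  O: 3 × 15.999 = 47.997
  S: 1 × 32.060 = 32.060
Sum: 9×12.011 + 1×18.998 + 16×1.008 + 1×14.007 + 3×15.999 + 1×32.060 = 237.289 → 237.29 g/mol.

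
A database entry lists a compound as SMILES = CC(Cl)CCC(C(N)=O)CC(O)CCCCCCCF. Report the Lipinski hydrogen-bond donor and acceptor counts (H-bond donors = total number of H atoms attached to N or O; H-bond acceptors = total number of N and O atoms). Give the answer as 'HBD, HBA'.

Donors: find every N or O and count the H atoms it carries.
  atom 8 (N): bond orders sum to 1 → 2 H
  atom 9 (O): bond orders sum to 2 → 0 H
  atom 12 (O): bond orders sum to 1 → 1 H
Lipinski HBD = 3.
Acceptors: N atoms = 1, O atoms = 2 → HBA = 3.

3, 3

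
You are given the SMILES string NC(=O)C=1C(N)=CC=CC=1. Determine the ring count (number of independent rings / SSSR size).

1

In SMILES, each pair of matching ring-closure digits denotes one ring-closing bond; the number of such bonds equals the number of independent rings.
Ring-closure bonds here: 1.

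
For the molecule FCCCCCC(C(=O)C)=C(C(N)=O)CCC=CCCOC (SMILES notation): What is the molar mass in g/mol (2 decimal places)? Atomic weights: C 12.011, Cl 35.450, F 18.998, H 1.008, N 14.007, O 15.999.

313.41 g/mol

First, the molecular formula is C17H28FNO3 (counting implicit H from valence).
  C: 17 × 12.011 = 204.187
  F: 1 × 18.998 = 18.998
  H: 28 × 1.008 = 28.224
  N: 1 × 14.007 = 14.007
  O: 3 × 15.999 = 47.997
Sum: 17×12.011 + 1×18.998 + 28×1.008 + 1×14.007 + 3×15.999 = 313.413 → 313.41 g/mol.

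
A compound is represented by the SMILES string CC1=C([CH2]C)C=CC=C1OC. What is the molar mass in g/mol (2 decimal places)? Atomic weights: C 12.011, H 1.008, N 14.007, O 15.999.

First, the molecular formula is C10H14O (counting implicit H from valence).
  C: 10 × 12.011 = 120.110
  H: 14 × 1.008 = 14.112
  O: 1 × 15.999 = 15.999
Sum: 10×12.011 + 14×1.008 + 1×15.999 = 150.221 → 150.22 g/mol.

150.22 g/mol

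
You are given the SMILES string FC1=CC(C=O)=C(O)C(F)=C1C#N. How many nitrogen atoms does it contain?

1

Scan the SMILES for N atoms (remember two-letter symbols like Cl and Br are single atoms).
Nitrogen count: 1.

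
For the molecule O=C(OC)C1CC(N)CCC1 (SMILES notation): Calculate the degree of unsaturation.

Degree of unsaturation = (number of rings) + (number of π bonds).
Ring closures in the SMILES: 1.
π bonds: 1 double bond (each 1 DoU) → 1 DoU from unsaturation.
Total DoU = 1 + 1 = 2.

2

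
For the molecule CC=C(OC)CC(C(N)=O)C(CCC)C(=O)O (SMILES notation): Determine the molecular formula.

Walk through each heavy atom and fill implicit hydrogens from standard valence (C 4, N 3, O 2, S 2, halogen 1):
  atom 1: C, bond orders sum to 1 (valence 4) → 3 H
  atom 2: C, bond orders sum to 3 (valence 4) → 1 H
  atom 3: C, bond orders sum to 4 (valence 4) → 0 H
  atom 4: O, bond orders sum to 2 (valence 2) → 0 H
  atom 5: C, bond orders sum to 1 (valence 4) → 3 H
  atom 6: C, bond orders sum to 2 (valence 4) → 2 H
  atom 7: C, bond orders sum to 3 (valence 4) → 1 H
  atom 8: C, bond orders sum to 4 (valence 4) → 0 H
  atom 9: N, bond orders sum to 1 (valence 3) → 2 H
  atom 10: O, bond orders sum to 2 (valence 2) → 0 H
  atom 11: C, bond orders sum to 3 (valence 4) → 1 H
  atom 12: C, bond orders sum to 2 (valence 4) → 2 H
  atom 13: C, bond orders sum to 2 (valence 4) → 2 H
  atom 14: C, bond orders sum to 1 (valence 4) → 3 H
  atom 15: C, bond orders sum to 4 (valence 4) → 0 H
  atom 16: O, bond orders sum to 2 (valence 2) → 0 H
  atom 17: O, bond orders sum to 1 (valence 2) → 1 H
Totals → C:12, H:21, N:1, O:4.
In Hill order: C12H21NO4.

C12H21NO4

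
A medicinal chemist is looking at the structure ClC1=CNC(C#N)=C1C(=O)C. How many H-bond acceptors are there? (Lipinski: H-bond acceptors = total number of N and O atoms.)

3

N atoms: 2; O atoms: 1.
Lipinski HBA = 2 + 1 = 3.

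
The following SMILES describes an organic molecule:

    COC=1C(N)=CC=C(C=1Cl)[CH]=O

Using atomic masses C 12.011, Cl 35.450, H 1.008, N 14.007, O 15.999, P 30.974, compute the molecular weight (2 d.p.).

185.61 g/mol

First, the molecular formula is C8H8ClNO2 (counting implicit H from valence).
  C: 8 × 12.011 = 96.088
  Cl: 1 × 35.450 = 35.450
  H: 8 × 1.008 = 8.064
  N: 1 × 14.007 = 14.007
  O: 2 × 15.999 = 31.998
Sum: 8×12.011 + 1×35.450 + 8×1.008 + 1×14.007 + 2×15.999 = 185.607 → 185.61 g/mol.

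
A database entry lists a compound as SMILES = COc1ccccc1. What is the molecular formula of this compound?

C7H8O

Walk through each heavy atom and fill implicit hydrogens from standard valence (C 4, N 3, O 2, S 2, halogen 1); for lowercase aromatic atoms, an aromatic c carries 1 H when it has two neighbours and 0 H with three, and aromatic n carries 0 H:
  atom 1: C, bond orders sum to 1 (valence 4) → 3 H
  atom 2: O, bond orders sum to 2 (valence 2) → 0 H
  atom 3: aromatic c, 3 neighbours → 0 H
  atom 4: aromatic c, 2 neighbours → 1 H
  atom 5: aromatic c, 2 neighbours → 1 H
  atom 6: aromatic c, 2 neighbours → 1 H
  atom 7: aromatic c, 2 neighbours → 1 H
  atom 8: aromatic c, 2 neighbours → 1 H
Totals → C:7, H:8, O:1.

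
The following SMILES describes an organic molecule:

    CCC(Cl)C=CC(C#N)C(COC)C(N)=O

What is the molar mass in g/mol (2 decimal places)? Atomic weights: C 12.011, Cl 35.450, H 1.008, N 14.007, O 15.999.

First, the molecular formula is C11H17ClN2O2 (counting implicit H from valence).
  C: 11 × 12.011 = 132.121
  Cl: 1 × 35.450 = 35.450
  H: 17 × 1.008 = 17.136
  N: 2 × 14.007 = 28.014
  O: 2 × 15.999 = 31.998
Sum: 11×12.011 + 1×35.450 + 17×1.008 + 2×14.007 + 2×15.999 = 244.719 → 244.72 g/mol.

244.72 g/mol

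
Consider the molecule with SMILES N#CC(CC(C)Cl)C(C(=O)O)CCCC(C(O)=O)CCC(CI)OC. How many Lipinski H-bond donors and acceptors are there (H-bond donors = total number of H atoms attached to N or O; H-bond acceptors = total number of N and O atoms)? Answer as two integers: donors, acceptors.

Donors: find every N or O and count the H atoms it carries.
  atom 1 (N): bond orders sum to 3 → 0 H
  atom 10 (O): bond orders sum to 2 → 0 H
  atom 11 (O): bond orders sum to 1 → 1 H
  atom 17 (O): bond orders sum to 1 → 1 H
  atom 18 (O): bond orders sum to 2 → 0 H
  atom 24 (O): bond orders sum to 2 → 0 H
Lipinski HBD = 2.
Acceptors: N atoms = 1, O atoms = 5 → HBA = 6.

2, 6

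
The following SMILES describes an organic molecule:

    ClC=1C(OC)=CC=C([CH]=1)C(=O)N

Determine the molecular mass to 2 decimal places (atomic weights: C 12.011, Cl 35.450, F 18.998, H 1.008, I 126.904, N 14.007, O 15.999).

185.61 g/mol

First, the molecular formula is C8H8ClNO2 (counting implicit H from valence).
  C: 8 × 12.011 = 96.088
  Cl: 1 × 35.450 = 35.450
  H: 8 × 1.008 = 8.064
  N: 1 × 14.007 = 14.007
  O: 2 × 15.999 = 31.998
Sum: 8×12.011 + 1×35.450 + 8×1.008 + 1×14.007 + 2×15.999 = 185.607 → 185.61 g/mol.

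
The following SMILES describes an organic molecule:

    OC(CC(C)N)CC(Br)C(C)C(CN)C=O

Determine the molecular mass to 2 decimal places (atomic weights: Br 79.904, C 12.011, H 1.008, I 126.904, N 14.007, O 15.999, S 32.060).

295.22 g/mol

First, the molecular formula is C11H23BrN2O2 (counting implicit H from valence).
  Br: 1 × 79.904 = 79.904
  C: 11 × 12.011 = 132.121
  H: 23 × 1.008 = 23.184
  N: 2 × 14.007 = 28.014
  O: 2 × 15.999 = 31.998
Sum: 1×79.904 + 11×12.011 + 23×1.008 + 2×14.007 + 2×15.999 = 295.221 → 295.22 g/mol.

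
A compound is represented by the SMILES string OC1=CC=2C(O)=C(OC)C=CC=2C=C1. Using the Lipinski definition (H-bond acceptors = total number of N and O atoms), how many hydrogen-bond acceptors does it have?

N atoms: 0; O atoms: 3.
Lipinski HBA = 0 + 3 = 3.

3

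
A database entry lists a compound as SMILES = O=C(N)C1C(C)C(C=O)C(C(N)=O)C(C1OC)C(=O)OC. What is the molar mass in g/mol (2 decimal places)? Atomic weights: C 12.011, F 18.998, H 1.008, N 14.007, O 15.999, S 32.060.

First, the molecular formula is C13H20N2O6 (counting implicit H from valence).
  C: 13 × 12.011 = 156.143
  H: 20 × 1.008 = 20.160
  N: 2 × 14.007 = 28.014
  O: 6 × 15.999 = 95.994
Sum: 13×12.011 + 20×1.008 + 2×14.007 + 6×15.999 = 300.311 → 300.31 g/mol.

300.31 g/mol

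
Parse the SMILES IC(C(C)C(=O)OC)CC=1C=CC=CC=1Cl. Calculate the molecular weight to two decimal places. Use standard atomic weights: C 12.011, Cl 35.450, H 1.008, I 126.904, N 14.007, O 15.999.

352.60 g/mol

First, the molecular formula is C12H14ClIO2 (counting implicit H from valence).
  C: 12 × 12.011 = 144.132
  Cl: 1 × 35.450 = 35.450
  H: 14 × 1.008 = 14.112
  I: 1 × 126.904 = 126.904
  O: 2 × 15.999 = 31.998
Sum: 12×12.011 + 1×35.450 + 14×1.008 + 1×126.904 + 2×15.999 = 352.596 → 352.60 g/mol.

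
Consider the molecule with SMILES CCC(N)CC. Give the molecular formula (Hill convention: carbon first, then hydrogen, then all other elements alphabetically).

Walk through each heavy atom and fill implicit hydrogens from standard valence (C 4, N 3, O 2, S 2, halogen 1):
  atom 1: C, bond orders sum to 1 (valence 4) → 3 H
  atom 2: C, bond orders sum to 2 (valence 4) → 2 H
  atom 3: C, bond orders sum to 3 (valence 4) → 1 H
  atom 4: N, bond orders sum to 1 (valence 3) → 2 H
  atom 5: C, bond orders sum to 2 (valence 4) → 2 H
  atom 6: C, bond orders sum to 1 (valence 4) → 3 H
Totals → C:5, H:13, N:1.

C5H13N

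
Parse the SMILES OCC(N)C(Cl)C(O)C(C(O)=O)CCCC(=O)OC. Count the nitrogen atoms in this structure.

1

Scan the SMILES for N atoms (remember two-letter symbols like Cl and Br are single atoms).
Nitrogen count: 1.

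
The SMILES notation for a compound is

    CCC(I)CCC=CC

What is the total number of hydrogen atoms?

Walk through each heavy atom and fill implicit hydrogens from standard valence (C 4, N 3, O 2, S 2, halogen 1):
  atom 1: C, bond orders sum to 1 (valence 4) → 3 H
  atom 2: C, bond orders sum to 2 (valence 4) → 2 H
  atom 3: C, bond orders sum to 3 (valence 4) → 1 H
  atom 4: I (halogen, monovalent) → 0 H
  atom 5: C, bond orders sum to 2 (valence 4) → 2 H
  atom 6: C, bond orders sum to 2 (valence 4) → 2 H
  atom 7: C, bond orders sum to 3 (valence 4) → 1 H
  atom 8: C, bond orders sum to 3 (valence 4) → 1 H
  atom 9: C, bond orders sum to 1 (valence 4) → 3 H
Total hydrogens: 15.

15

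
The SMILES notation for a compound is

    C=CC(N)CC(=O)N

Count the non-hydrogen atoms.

Every atom symbol written in the SMILES (organic subset) is one heavy atom; implicit H are not written.
Heavy atoms by element → C:5, N:2, O:1.
Total: 8.

8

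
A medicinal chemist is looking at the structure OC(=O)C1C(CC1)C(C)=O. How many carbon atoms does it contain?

7

Count every carbon token in the SMILES (each C, including those in ring-closure positions and inside branches).
Carbon count: 7.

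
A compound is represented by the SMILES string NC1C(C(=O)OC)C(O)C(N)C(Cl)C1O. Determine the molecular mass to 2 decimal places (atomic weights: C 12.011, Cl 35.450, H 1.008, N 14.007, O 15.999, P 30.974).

238.67 g/mol

First, the molecular formula is C8H15ClN2O4 (counting implicit H from valence).
  C: 8 × 12.011 = 96.088
  Cl: 1 × 35.450 = 35.450
  H: 15 × 1.008 = 15.120
  N: 2 × 14.007 = 28.014
  O: 4 × 15.999 = 63.996
Sum: 8×12.011 + 1×35.450 + 15×1.008 + 2×14.007 + 4×15.999 = 238.668 → 238.67 g/mol.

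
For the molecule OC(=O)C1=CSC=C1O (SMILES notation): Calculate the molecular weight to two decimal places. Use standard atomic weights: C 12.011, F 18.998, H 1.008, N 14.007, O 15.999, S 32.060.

144.14 g/mol

First, the molecular formula is C5H4O3S (counting implicit H from valence).
  C: 5 × 12.011 = 60.055
  H: 4 × 1.008 = 4.032
  O: 3 × 15.999 = 47.997
  S: 1 × 32.060 = 32.060
Sum: 5×12.011 + 4×1.008 + 3×15.999 + 1×32.060 = 144.144 → 144.14 g/mol.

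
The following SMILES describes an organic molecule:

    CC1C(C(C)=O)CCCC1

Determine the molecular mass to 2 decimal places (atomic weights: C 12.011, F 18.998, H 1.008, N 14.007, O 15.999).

First, the molecular formula is C9H16O (counting implicit H from valence).
  C: 9 × 12.011 = 108.099
  H: 16 × 1.008 = 16.128
  O: 1 × 15.999 = 15.999
Sum: 9×12.011 + 16×1.008 + 1×15.999 = 140.226 → 140.23 g/mol.

140.23 g/mol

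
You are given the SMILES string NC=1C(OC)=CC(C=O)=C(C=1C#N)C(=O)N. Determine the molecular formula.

Walk through each heavy atom and fill implicit hydrogens from standard valence (C 4, N 3, O 2, S 2, halogen 1):
  atom 1: N, bond orders sum to 1 (valence 3) → 2 H
  atom 2: C, bond orders sum to 4 (valence 4) → 0 H
  atom 3: C, bond orders sum to 4 (valence 4) → 0 H
  atom 4: O, bond orders sum to 2 (valence 2) → 0 H
  atom 5: C, bond orders sum to 1 (valence 4) → 3 H
  atom 6: C, bond orders sum to 3 (valence 4) → 1 H
  atom 7: C, bond orders sum to 4 (valence 4) → 0 H
  atom 8: C, bond orders sum to 3 (valence 4) → 1 H
  atom 9: O, bond orders sum to 2 (valence 2) → 0 H
  atom 10: C, bond orders sum to 4 (valence 4) → 0 H
  atom 11: C, bond orders sum to 4 (valence 4) → 0 H
  atom 12: C, bond orders sum to 4 (valence 4) → 0 H
  atom 13: N, bond orders sum to 3 (valence 3) → 0 H
  atom 14: C, bond orders sum to 4 (valence 4) → 0 H
  atom 15: O, bond orders sum to 2 (valence 2) → 0 H
  atom 16: N, bond orders sum to 1 (valence 3) → 2 H
Totals → C:10, H:9, N:3, O:3.
In Hill order: C10H9N3O3.

C10H9N3O3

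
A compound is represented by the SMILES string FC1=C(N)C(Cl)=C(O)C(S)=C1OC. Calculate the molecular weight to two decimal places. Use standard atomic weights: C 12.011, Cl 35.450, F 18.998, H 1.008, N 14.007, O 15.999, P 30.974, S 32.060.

First, the molecular formula is C7H7ClFNO2S (counting implicit H from valence).
  C: 7 × 12.011 = 84.077
  Cl: 1 × 35.450 = 35.450
  F: 1 × 18.998 = 18.998
  H: 7 × 1.008 = 7.056
  N: 1 × 14.007 = 14.007
  O: 2 × 15.999 = 31.998
  S: 1 × 32.060 = 32.060
Sum: 7×12.011 + 1×35.450 + 1×18.998 + 7×1.008 + 1×14.007 + 2×15.999 + 1×32.060 = 223.646 → 223.65 g/mol.

223.65 g/mol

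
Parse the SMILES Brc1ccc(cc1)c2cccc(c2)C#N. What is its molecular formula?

Walk through each heavy atom and fill implicit hydrogens from standard valence (C 4, N 3, O 2, S 2, halogen 1); for lowercase aromatic atoms, an aromatic c carries 1 H when it has two neighbours and 0 H with three, and aromatic n carries 0 H:
  atom 1: Br (halogen, monovalent) → 0 H
  atom 2: aromatic c, 3 neighbours → 0 H
  atom 3: aromatic c, 2 neighbours → 1 H
  atom 4: aromatic c, 2 neighbours → 1 H
  atom 5: aromatic c, 3 neighbours → 0 H
  atom 6: aromatic c, 2 neighbours → 1 H
  atom 7: aromatic c, 2 neighbours → 1 H
  atom 8: aromatic c, 3 neighbours → 0 H
  atom 9: aromatic c, 2 neighbours → 1 H
  atom 10: aromatic c, 2 neighbours → 1 H
  atom 11: aromatic c, 2 neighbours → 1 H
  atom 12: aromatic c, 3 neighbours → 0 H
  atom 13: aromatic c, 2 neighbours → 1 H
  atom 14: C, bond orders sum to 4 (valence 4) → 0 H
  atom 15: N, bond orders sum to 3 (valence 3) → 0 H
Totals → C:13, H:8, Br:1, N:1.
In Hill order: C13H8BrN.

C13H8BrN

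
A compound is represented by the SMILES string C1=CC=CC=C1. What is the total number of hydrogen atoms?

Walk through each heavy atom and fill implicit hydrogens from standard valence (C 4, N 3, O 2, S 2, halogen 1):
  atom 1: C, bond orders sum to 3 (valence 4) → 1 H
  atom 2: C, bond orders sum to 3 (valence 4) → 1 H
  atom 3: C, bond orders sum to 3 (valence 4) → 1 H
  atom 4: C, bond orders sum to 3 (valence 4) → 1 H
  atom 5: C, bond orders sum to 3 (valence 4) → 1 H
  atom 6: C, bond orders sum to 3 (valence 4) → 1 H
Total hydrogens: 6.

6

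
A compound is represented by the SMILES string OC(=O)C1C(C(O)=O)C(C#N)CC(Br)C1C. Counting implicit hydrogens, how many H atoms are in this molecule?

Walk through each heavy atom and fill implicit hydrogens from standard valence (C 4, N 3, O 2, S 2, halogen 1):
  atom 1: O, bond orders sum to 1 (valence 2) → 1 H
  atom 2: C, bond orders sum to 4 (valence 4) → 0 H
  atom 3: O, bond orders sum to 2 (valence 2) → 0 H
  atom 4: C, bond orders sum to 3 (valence 4) → 1 H
  atom 5: C, bond orders sum to 3 (valence 4) → 1 H
  atom 6: C, bond orders sum to 4 (valence 4) → 0 H
  atom 7: O, bond orders sum to 1 (valence 2) → 1 H
  atom 8: O, bond orders sum to 2 (valence 2) → 0 H
  atom 9: C, bond orders sum to 3 (valence 4) → 1 H
  atom 10: C, bond orders sum to 4 (valence 4) → 0 H
  atom 11: N, bond orders sum to 3 (valence 3) → 0 H
  atom 12: C, bond orders sum to 2 (valence 4) → 2 H
  atom 13: C, bond orders sum to 3 (valence 4) → 1 H
  atom 14: Br (halogen, monovalent) → 0 H
  atom 15: C, bond orders sum to 3 (valence 4) → 1 H
  atom 16: C, bond orders sum to 1 (valence 4) → 3 H
Total hydrogens: 12.

12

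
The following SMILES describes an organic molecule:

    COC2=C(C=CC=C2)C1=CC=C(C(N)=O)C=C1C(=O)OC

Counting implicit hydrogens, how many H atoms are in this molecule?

15

Walk through each heavy atom and fill implicit hydrogens from standard valence (C 4, N 3, O 2, S 2, halogen 1):
  atom 1: C, bond orders sum to 1 (valence 4) → 3 H
  atom 2: O, bond orders sum to 2 (valence 2) → 0 H
  atom 3: C, bond orders sum to 4 (valence 4) → 0 H
  atom 4: C, bond orders sum to 4 (valence 4) → 0 H
  atom 5: C, bond orders sum to 3 (valence 4) → 1 H
  atom 6: C, bond orders sum to 3 (valence 4) → 1 H
  atom 7: C, bond orders sum to 3 (valence 4) → 1 H
  atom 8: C, bond orders sum to 3 (valence 4) → 1 H
  atom 9: C, bond orders sum to 4 (valence 4) → 0 H
  atom 10: C, bond orders sum to 3 (valence 4) → 1 H
  atom 11: C, bond orders sum to 3 (valence 4) → 1 H
  atom 12: C, bond orders sum to 4 (valence 4) → 0 H
  atom 13: C, bond orders sum to 4 (valence 4) → 0 H
  atom 14: N, bond orders sum to 1 (valence 3) → 2 H
  atom 15: O, bond orders sum to 2 (valence 2) → 0 H
  atom 16: C, bond orders sum to 3 (valence 4) → 1 H
  atom 17: C, bond orders sum to 4 (valence 4) → 0 H
  atom 18: C, bond orders sum to 4 (valence 4) → 0 H
  atom 19: O, bond orders sum to 2 (valence 2) → 0 H
  atom 20: O, bond orders sum to 2 (valence 2) → 0 H
  atom 21: C, bond orders sum to 1 (valence 4) → 3 H
Total hydrogens: 15.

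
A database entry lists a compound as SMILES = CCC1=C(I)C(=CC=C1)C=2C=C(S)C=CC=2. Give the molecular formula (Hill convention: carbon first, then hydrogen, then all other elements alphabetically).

C14H13IS

Walk through each heavy atom and fill implicit hydrogens from standard valence (C 4, N 3, O 2, S 2, halogen 1):
  atom 1: C, bond orders sum to 1 (valence 4) → 3 H
  atom 2: C, bond orders sum to 2 (valence 4) → 2 H
  atom 3: C, bond orders sum to 4 (valence 4) → 0 H
  atom 4: C, bond orders sum to 4 (valence 4) → 0 H
  atom 5: I (halogen, monovalent) → 0 H
  atom 6: C, bond orders sum to 4 (valence 4) → 0 H
  atom 7: C, bond orders sum to 3 (valence 4) → 1 H
  atom 8: C, bond orders sum to 3 (valence 4) → 1 H
  atom 9: C, bond orders sum to 3 (valence 4) → 1 H
  atom 10: C, bond orders sum to 4 (valence 4) → 0 H
  atom 11: C, bond orders sum to 3 (valence 4) → 1 H
  atom 12: C, bond orders sum to 4 (valence 4) → 0 H
  atom 13: S, bond orders sum to 1 (valence 2) → 1 H
  atom 14: C, bond orders sum to 3 (valence 4) → 1 H
  atom 15: C, bond orders sum to 3 (valence 4) → 1 H
  atom 16: C, bond orders sum to 3 (valence 4) → 1 H
Totals → C:14, H:13, I:1, S:1.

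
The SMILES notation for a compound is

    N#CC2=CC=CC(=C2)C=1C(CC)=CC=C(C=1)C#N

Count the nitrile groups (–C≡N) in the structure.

The nitrile motif appears at heavy-atom positions 2, 17 in the SMILES.
Nitrile count: 2.

2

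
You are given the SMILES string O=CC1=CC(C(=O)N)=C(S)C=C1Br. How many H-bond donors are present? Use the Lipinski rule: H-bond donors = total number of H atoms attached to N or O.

Donors: find every N or O and count the H atoms it carries.
  atom 1 (O): bond orders sum to 2 → 0 H
  atom 7 (O): bond orders sum to 2 → 0 H
  atom 8 (N): bond orders sum to 1 → 2 H
Lipinski HBD = 2.

2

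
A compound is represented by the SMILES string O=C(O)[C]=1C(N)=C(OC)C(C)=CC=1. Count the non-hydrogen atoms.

13

Every atom symbol written in the SMILES (organic subset) is one heavy atom; implicit H are not written.
Heavy atoms by element → C:9, N:1, O:3.
Total: 13.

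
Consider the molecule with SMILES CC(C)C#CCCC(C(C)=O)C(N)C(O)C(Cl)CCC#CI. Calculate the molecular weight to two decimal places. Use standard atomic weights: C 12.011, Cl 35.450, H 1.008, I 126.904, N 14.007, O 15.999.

437.75 g/mol

First, the molecular formula is C17H25ClINO2 (counting implicit H from valence).
  C: 17 × 12.011 = 204.187
  Cl: 1 × 35.450 = 35.450
  H: 25 × 1.008 = 25.200
  I: 1 × 126.904 = 126.904
  N: 1 × 14.007 = 14.007
  O: 2 × 15.999 = 31.998
Sum: 17×12.011 + 1×35.450 + 25×1.008 + 1×126.904 + 1×14.007 + 2×15.999 = 437.746 → 437.75 g/mol.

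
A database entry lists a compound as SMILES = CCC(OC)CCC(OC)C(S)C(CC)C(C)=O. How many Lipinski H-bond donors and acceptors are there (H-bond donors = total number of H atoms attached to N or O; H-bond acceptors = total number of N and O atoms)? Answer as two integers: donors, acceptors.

Donors: find every N or O and count the H atoms it carries.
  atom 4 (O): bond orders sum to 2 → 0 H
  atom 9 (O): bond orders sum to 2 → 0 H
  atom 18 (O): bond orders sum to 2 → 0 H
Lipinski HBD = 0.
Acceptors: N atoms = 0, O atoms = 3 → HBA = 3.

0, 3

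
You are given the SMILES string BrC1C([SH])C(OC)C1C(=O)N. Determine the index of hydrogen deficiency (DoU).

Molecular formula: C6H10BrNO2S.
DoU = (2C + 2 + N − H − X) / 2, where X is the halogen count and O/S are ignored.
    = (2·6 + 2 + 1 − 10 − 1) / 2 = 4 / 2 = 2.

2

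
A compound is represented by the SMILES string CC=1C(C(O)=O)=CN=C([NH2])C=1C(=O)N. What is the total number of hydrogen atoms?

Walk through each heavy atom and fill implicit hydrogens from standard valence (C 4, N 3, O 2, S 2, halogen 1):
  atom 1: C, bond orders sum to 1 (valence 4) → 3 H
  atom 2: C, bond orders sum to 4 (valence 4) → 0 H
  atom 3: C, bond orders sum to 4 (valence 4) → 0 H
  atom 4: C, bond orders sum to 4 (valence 4) → 0 H
  atom 5: O, bond orders sum to 1 (valence 2) → 1 H
  atom 6: O, bond orders sum to 2 (valence 2) → 0 H
  atom 7: C, bond orders sum to 3 (valence 4) → 1 H
  atom 8: N, bond orders sum to 3 (valence 3) → 0 H
  atom 9: C, bond orders sum to 4 (valence 4) → 0 H
  atom 10: N with explicit H count 2
  atom 11: C, bond orders sum to 4 (valence 4) → 0 H
  atom 12: C, bond orders sum to 4 (valence 4) → 0 H
  atom 13: O, bond orders sum to 2 (valence 2) → 0 H
  atom 14: N, bond orders sum to 1 (valence 3) → 2 H
Total hydrogens: 9.

9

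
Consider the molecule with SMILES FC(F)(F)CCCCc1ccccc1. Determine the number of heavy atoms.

14

Every atom symbol written in the SMILES (organic subset) is one heavy atom; implicit H are not written.
Heavy atoms by element → C:11, F:3.
Total: 14.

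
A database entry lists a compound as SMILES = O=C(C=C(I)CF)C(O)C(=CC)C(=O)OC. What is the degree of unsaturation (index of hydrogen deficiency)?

Molecular formula: C10H12FIO4.
DoU = (2C + 2 + N − H − X) / 2, where X is the halogen count and O/S are ignored.
    = (2·10 + 2 + 0 − 12 − 2) / 2 = 8 / 2 = 4.

4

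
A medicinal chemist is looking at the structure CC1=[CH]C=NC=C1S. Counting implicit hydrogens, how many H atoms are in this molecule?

7

Walk through each heavy atom and fill implicit hydrogens from standard valence (C 4, N 3, O 2, S 2, halogen 1):
  atom 1: C, bond orders sum to 1 (valence 4) → 3 H
  atom 2: C, bond orders sum to 4 (valence 4) → 0 H
  atom 3: C with explicit H count 1
  atom 4: C, bond orders sum to 3 (valence 4) → 1 H
  atom 5: N, bond orders sum to 3 (valence 3) → 0 H
  atom 6: C, bond orders sum to 3 (valence 4) → 1 H
  atom 7: C, bond orders sum to 4 (valence 4) → 0 H
  atom 8: S, bond orders sum to 1 (valence 2) → 1 H
Total hydrogens: 7.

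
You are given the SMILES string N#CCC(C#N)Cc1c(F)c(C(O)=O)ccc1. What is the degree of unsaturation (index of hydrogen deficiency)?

9

Molecular formula: C12H9FN2O2.
DoU = (2C + 2 + N − H − X) / 2, where X is the halogen count and O/S are ignored.
    = (2·12 + 2 + 2 − 9 − 1) / 2 = 18 / 2 = 9.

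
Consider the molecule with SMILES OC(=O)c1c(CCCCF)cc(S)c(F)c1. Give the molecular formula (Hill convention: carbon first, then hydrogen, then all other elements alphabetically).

C11H12F2O2S

Walk through each heavy atom and fill implicit hydrogens from standard valence (C 4, N 3, O 2, S 2, halogen 1); for lowercase aromatic atoms, an aromatic c carries 1 H when it has two neighbours and 0 H with three, and aromatic n carries 0 H:
  atom 1: O, bond orders sum to 1 (valence 2) → 1 H
  atom 2: C, bond orders sum to 4 (valence 4) → 0 H
  atom 3: O, bond orders sum to 2 (valence 2) → 0 H
  atom 4: aromatic c, 3 neighbours → 0 H
  atom 5: aromatic c, 3 neighbours → 0 H
  atom 6: C, bond orders sum to 2 (valence 4) → 2 H
  atom 7: C, bond orders sum to 2 (valence 4) → 2 H
  atom 8: C, bond orders sum to 2 (valence 4) → 2 H
  atom 9: C, bond orders sum to 2 (valence 4) → 2 H
  atom 10: F (halogen, monovalent) → 0 H
  atom 11: aromatic c, 2 neighbours → 1 H
  atom 12: aromatic c, 3 neighbours → 0 H
  atom 13: S, bond orders sum to 1 (valence 2) → 1 H
  atom 14: aromatic c, 3 neighbours → 0 H
  atom 15: F (halogen, monovalent) → 0 H
  atom 16: aromatic c, 2 neighbours → 1 H
Totals → C:11, H:12, F:2, O:2, S:1.
In Hill order: C11H12F2O2S.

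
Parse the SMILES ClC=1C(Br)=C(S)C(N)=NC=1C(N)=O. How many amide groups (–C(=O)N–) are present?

The amide motif appears at heavy-atom position 11 in the SMILES.
Other groups present: 1 primary amine, 1 thiol.
Amide count: 1.

1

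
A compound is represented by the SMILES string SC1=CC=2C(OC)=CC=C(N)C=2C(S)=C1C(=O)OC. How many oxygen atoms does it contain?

3

Scan the SMILES for O atoms (remember two-letter symbols like Cl and Br are single atoms).
Oxygen count: 3.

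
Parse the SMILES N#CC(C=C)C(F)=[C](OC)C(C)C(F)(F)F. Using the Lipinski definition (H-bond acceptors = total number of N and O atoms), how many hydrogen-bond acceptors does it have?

N atoms: 1; O atoms: 1.
Lipinski HBA = 1 + 1 = 2.

2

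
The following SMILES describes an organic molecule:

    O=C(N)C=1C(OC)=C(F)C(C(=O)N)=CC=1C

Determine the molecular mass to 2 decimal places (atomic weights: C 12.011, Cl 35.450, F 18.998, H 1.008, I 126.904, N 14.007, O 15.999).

226.21 g/mol

First, the molecular formula is C10H11FN2O3 (counting implicit H from valence).
  C: 10 × 12.011 = 120.110
  F: 1 × 18.998 = 18.998
  H: 11 × 1.008 = 11.088
  N: 2 × 14.007 = 28.014
  O: 3 × 15.999 = 47.997
Sum: 10×12.011 + 1×18.998 + 11×1.008 + 2×14.007 + 3×15.999 = 226.207 → 226.21 g/mol.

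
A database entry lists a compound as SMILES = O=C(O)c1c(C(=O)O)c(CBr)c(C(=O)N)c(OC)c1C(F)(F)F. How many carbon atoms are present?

Count every carbon token in the SMILES (each C, including those in ring-closure positions and inside branches).
Carbon count: 12.

12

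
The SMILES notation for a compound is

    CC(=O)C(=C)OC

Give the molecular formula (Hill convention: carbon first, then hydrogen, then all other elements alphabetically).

Walk through each heavy atom and fill implicit hydrogens from standard valence (C 4, N 3, O 2, S 2, halogen 1):
  atom 1: C, bond orders sum to 1 (valence 4) → 3 H
  atom 2: C, bond orders sum to 4 (valence 4) → 0 H
  atom 3: O, bond orders sum to 2 (valence 2) → 0 H
  atom 4: C, bond orders sum to 4 (valence 4) → 0 H
  atom 5: C, bond orders sum to 2 (valence 4) → 2 H
  atom 6: O, bond orders sum to 2 (valence 2) → 0 H
  atom 7: C, bond orders sum to 1 (valence 4) → 3 H
Totals → C:5, H:8, O:2.
In Hill order: C5H8O2.

C5H8O2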